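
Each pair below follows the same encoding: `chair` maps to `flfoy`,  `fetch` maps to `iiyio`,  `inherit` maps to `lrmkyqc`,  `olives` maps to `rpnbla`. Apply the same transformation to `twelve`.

In chair: c→f is +3, h→l is +4, a→f is +5, i→o is +6 — the shift increases by 1 each position. Letter i (0-indexed) is shifted by i+3, so successive shifts are 3, 4, 5, ….
For twelve: t+3=w, w+4=a, e+5=j, l+6=r, v+7=c, e+8=m.

wajrcm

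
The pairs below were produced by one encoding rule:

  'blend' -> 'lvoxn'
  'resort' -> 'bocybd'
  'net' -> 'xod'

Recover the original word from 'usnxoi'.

Compare letters: b→l is +10, l→v is +10, e→o is +10 — a constant shift. This is a Caesar cipher with shift 10.
Decoding usnxoi: u−10=k, s−10=i, n−10=d, x−10=n, o−10=e, i−10=y.

kidney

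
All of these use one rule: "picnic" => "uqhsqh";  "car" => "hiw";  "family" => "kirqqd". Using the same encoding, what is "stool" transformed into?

xywwq

The rule splits by letter class: vowels +8, consonants +5.
For stool: s(cons)+5=x, t(cons)+5=y, o(vowel)+8=w, o(vowel)+8=w, l(cons)+5=q.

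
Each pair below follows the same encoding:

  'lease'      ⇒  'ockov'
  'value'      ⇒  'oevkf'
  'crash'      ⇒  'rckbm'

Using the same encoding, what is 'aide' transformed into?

Read the word backwards and shift each letter +10.
For aide: reverse → edia; then shift: e+10=o, d+10=n, i+10=s, a+10=k.

onsk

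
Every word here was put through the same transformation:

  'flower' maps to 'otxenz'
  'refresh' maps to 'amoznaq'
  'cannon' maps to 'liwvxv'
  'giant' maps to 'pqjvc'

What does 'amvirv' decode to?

Shifts by position in flower: pos 0: f→o (+9), pos 1: l→t (+8), pos 2: o→x (+9), pos 3: w→e (+8) — repeating every 2. The shifts repeat in a cycle of length 2: positions 0,1,… shift by +9, +8, then the pattern repeats.
Decoding amvirv: a−9=r, m−8=e, v−9=m, i−8=a, r−9=i, v−8=n.

remain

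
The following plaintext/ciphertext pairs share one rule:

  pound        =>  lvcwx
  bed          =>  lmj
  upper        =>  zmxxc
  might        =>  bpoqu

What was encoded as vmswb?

Read the word backwards and shift each letter +8.
Decoding vmswb: shift back: v−8=n, m−8=e, s−8=k, w−8=o, b−8=t → nekot; then reverse → token.

token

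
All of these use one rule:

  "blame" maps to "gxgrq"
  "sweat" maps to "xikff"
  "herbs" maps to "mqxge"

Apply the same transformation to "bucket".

The shifts repeat in a cycle of length 3: positions 0,1,… shift by +5, +12, +6, then the pattern repeats.
Applying it to bucket: b+5=g, u+12=g, c+6=i, k+5=p, e+12=q, t+6=z.

ggipqz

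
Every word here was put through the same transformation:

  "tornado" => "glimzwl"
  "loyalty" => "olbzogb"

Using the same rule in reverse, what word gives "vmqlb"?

enjoy

Each pair mirrors across the alphabet (t↔g, o↔l, r↔i): positions sum to 25. This is the alphabet-reversal cipher (Atbash): a becomes z, b becomes y, etc.
Decoding vmqlb: v↔e, m↔n, q↔j, l↔o, b↔y.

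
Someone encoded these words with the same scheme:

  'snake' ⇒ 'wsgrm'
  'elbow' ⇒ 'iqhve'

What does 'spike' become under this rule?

In snake: s→w is +4, n→s is +5, a→g is +6, k→r is +7 — the shift increases by 1 each position. The shift increases by 1 at each position, starting from +4: 4, 5, 6, ….
On spike: s+4=w, p+5=u, i+6=o, k+7=r, e+8=m.

wuorm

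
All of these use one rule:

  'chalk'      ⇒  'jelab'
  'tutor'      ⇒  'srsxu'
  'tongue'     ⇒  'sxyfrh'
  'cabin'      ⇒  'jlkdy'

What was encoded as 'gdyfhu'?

c(2)→j(9) and h(7)→e(4) fit y≡25x+11 (mod 26); the inverse of 25 mod 26 is 25. This is an affine cipher: with a=0,…,z=25, each position x becomes (25x+11) mod 26.
Reversing it on gdyfhu: g(6)→25·(6−11)≡5=f; d(3)→25·(3−11)≡8=i; y(24)→25·(24−11)≡13=n; f(5)→25·(5−11)≡6=g; h(7)→25·(7−11)≡4=e; u(20)→25·(20−11)≡17=r (all mod 26).

finger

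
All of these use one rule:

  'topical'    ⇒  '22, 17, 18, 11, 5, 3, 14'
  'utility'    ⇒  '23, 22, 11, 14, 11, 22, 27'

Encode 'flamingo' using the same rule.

8, 14, 3, 15, 11, 16, 9, 17

Each letter is replaced by its alphabet position (a=1..z=26) + 2.
Applying it to flamingo: f=6→8, l=12→14, a=1→3, m=13→15, i=9→11, n=14→16, g=7→9, o=15→17.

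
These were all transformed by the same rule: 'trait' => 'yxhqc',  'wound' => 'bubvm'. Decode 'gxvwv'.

broom

In trait: t→y is +5, r→x is +6, a→h is +7, i→q is +8 — the shift increases by 1 each position. Each letter shifts forward by (position + 5), i.e. 5, 6, 7, … — the shift grows by one for each successive letter.
Undoing it on gxvwv: g−5=b, x−6=r, v−7=o, w−8=o, v−9=m.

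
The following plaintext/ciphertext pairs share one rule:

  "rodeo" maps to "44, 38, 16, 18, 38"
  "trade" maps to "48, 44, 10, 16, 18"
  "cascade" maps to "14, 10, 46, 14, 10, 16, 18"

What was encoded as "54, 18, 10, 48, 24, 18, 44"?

weather

With a=1..z=26, the number is 2·pos + 8.
Undoing it on 54, 18, 10, 48, 24, 18, 44: 54→(54−8)÷2=23=w, 18→(18−8)÷2=5=e, 10→(10−8)÷2=1=a, 48→(48−8)÷2=20=t, 24→(24−8)÷2=8=h, 18→(18−8)÷2=5=e, 44→(44−8)÷2=18=r.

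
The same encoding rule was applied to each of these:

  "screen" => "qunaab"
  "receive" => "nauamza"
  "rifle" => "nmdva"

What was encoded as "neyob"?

roman

s(18)→q(16) and c(2)→u(20) fit y≡3x+14 (mod 26); the inverse of 3 mod 26 is 9. Treating letters as 0–25, the rule is x ↦ 3x + 14 (mod 26).
Decoding neyob: n(13)→9·(13−14)≡17=r; e(4)→9·(4−14)≡14=o; y(24)→9·(24−14)≡12=m; o(14)→9·(14−14)≡0=a; b(1)→9·(1−14)≡13=n (all mod 26).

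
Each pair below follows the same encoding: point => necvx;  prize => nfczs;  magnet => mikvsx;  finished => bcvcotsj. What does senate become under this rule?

p(15)→n(13) and o(14)→e(4) fit y≡9x+8 (mod 26); the inverse of 9 mod 26 is 3. This is an affine cipher: with a=0,…,z=25, each position x becomes (9x+8) mod 26.
Applying it to senate: s(18)→9·18+8≡14=o; e(4)→9·4+8≡18=s; n(13)→9·13+8≡21=v; a(0)→9·0+8≡8=i; t(19)→9·19+8≡23=x; e(4)→9·4+8≡18=s (all mod 26).

osvixs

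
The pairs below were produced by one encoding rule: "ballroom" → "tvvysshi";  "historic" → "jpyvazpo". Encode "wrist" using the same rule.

Two steps: reverse the string, then apply a Caesar shift of +7.
For wrist: reverse → tsirw; then shift: t+7=a, s+7=z, i+7=p, r+7=y, w+7=d.

azpyd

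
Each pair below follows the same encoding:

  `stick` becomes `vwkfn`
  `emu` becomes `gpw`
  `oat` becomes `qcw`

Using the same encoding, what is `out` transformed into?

qww

Two shifts are in play — +2 for a/e/i/o/u, +3 for every other letter.
For out: o(vowel)+2=q, u(vowel)+2=w, t(cons)+3=w.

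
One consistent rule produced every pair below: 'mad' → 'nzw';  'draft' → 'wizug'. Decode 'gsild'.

throw

Each pair mirrors across the alphabet (m↔n, a↔z, d↔w): positions sum to 25. This is the alphabet-reversal cipher (Atbash): a becomes z, b becomes y, etc.
Decoding gsild: g↔t, s↔h, i↔r, l↔o, d↔w.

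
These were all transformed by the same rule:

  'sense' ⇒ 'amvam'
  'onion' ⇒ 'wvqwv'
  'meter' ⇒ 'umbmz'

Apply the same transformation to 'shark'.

This is a Caesar cipher with shift 8.
For shark: s+8=a, h+8=p, a+8=i, r+8=z, k+8=s.

apizs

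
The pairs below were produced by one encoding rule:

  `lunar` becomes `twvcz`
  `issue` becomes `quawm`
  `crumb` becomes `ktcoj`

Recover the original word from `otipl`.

Shifts by position in lunar: pos 0: l→t (+8), pos 1: u→w (+2), pos 2: n→v (+8), pos 3: a→c (+2) — repeating every 2. It's a Vigenère-style cipher with numeric key [8,2]: position i shifts by key[i mod 2].
Reversing it on otipl: o−8=g, t−2=r, i−8=a, p−2=n, l−8=d.

grand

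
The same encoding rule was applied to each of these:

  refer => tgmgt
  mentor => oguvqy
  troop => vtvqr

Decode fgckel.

device

Shifts by position in refer: pos 0: r→t (+2), pos 1: e→g (+2), pos 2: f→m (+7), pos 3: e→g (+2), pos 4: r→t (+2) — repeating every 3. It's a Vigenère-style cipher with numeric key [2,2,7]: position i shifts by key[i mod 3].
Undoing it on fgckel: f−2=d, g−2=e, c−7=v, k−2=i, e−2=c, l−7=e.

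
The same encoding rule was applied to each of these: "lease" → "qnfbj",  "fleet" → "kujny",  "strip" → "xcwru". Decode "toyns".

Shifts by position in lease: pos 0: l→q (+5), pos 1: e→n (+9), pos 2: a→f (+5), pos 3: s→b (+9) — repeating every 2. The shifts repeat in a cycle of length 2: positions 0,1,… shift by +5, +9, then the pattern repeats.
Decoding toyns: t−5=o, o−9=f, y−5=t, n−9=e, s−5=n.

often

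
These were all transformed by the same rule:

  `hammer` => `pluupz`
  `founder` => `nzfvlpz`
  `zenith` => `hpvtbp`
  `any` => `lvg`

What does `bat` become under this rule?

jlb

The shift depends on letter class: consonant h→p is +8, but vowel a→l is +11. Two shifts are in play — +11 for a/e/i/o/u, +8 for every other letter.
Applying it to bat: b(cons)+8=j, a(vowel)+11=l, t(cons)+8=b.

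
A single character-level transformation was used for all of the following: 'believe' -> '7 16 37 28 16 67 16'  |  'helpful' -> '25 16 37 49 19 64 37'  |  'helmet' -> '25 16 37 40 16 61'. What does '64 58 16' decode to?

b(#2)→7 and e(#5)→16: differences scale by 3, so n = 3·pos + 1. Each letter becomes 3×(its alphabet position, a=1..z=26) + 1.
Decoding 64 58 16: 64→(64−1)÷3=21=u, 58→(58−1)÷3=19=s, 16→(16−1)÷3=5=e.

use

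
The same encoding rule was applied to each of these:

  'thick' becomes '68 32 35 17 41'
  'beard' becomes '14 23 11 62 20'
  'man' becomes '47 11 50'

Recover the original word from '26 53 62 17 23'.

t(#20)→68 and h(#8)→32: differences scale by 3, so n = 3·pos + 8. Each letter becomes 3×(its alphabet position, a=1..z=26) + 8.
Decoding 26 53 62 17 23: 26→(26−8)÷3=6=f, 53→(53−8)÷3=15=o, 62→(62−8)÷3=18=r, 17→(17−8)÷3=3=c, 23→(23−8)÷3=5=e.

force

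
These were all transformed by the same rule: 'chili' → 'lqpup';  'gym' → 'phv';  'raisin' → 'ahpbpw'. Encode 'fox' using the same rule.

The shift depends on letter class: consonant c→l is +9, but vowel i→p is +7. The rule splits by letter class: vowels +7, consonants +9.
For fox: f(cons)+9=o, o(vowel)+7=v, x(cons)+9=g.

ovg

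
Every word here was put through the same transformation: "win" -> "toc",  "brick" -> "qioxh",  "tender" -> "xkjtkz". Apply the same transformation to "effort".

zxullk

Read the word backwards and shift each letter +6.
Applying it to effort: reverse → troffe; then shift: t+6=z, r+6=x, o+6=u, f+6=l, f+6=l, e+6=k.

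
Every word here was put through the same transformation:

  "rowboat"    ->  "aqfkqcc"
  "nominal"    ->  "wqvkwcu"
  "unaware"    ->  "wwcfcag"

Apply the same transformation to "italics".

Vowels shift forward by 2 and consonants shift forward by 9.
On italics: i(vowel)+2=k, t(cons)+9=c, a(vowel)+2=c, l(cons)+9=u, i(vowel)+2=k, c(cons)+9=l, s(cons)+9=b.

kccuklb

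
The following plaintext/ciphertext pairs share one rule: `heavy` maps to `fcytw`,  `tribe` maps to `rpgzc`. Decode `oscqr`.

Compare letters: h→f is +24, e→c is +24, a→y is +24 — a constant shift. Every letter moves 24 places later in the alphabet, wrapping around z→a.
Decoding oscqr: o−24=q, s−24=u, c−24=e, q−24=s, r−24=t.

quest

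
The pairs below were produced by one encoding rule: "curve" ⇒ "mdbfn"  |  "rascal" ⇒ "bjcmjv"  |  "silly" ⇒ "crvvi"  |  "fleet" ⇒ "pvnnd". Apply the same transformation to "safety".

The shift depends on letter class: consonant c→m is +10, but vowel u→d is +9. Two shifts are in play — +9 for a/e/i/o/u, +10 for every other letter.
For safety: s(cons)+10=c, a(vowel)+9=j, f(cons)+10=p, e(vowel)+9=n, t(cons)+10=d, y(cons)+10=i.

cjpndi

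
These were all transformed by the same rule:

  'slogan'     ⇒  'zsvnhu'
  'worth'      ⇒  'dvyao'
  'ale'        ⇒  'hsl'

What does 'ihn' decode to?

Compare letters: s→z is +7, l→s is +7, o→v is +7 — a constant shift. Each letter is shifted forward by 7 in the alphabet (a Caesar shift of +7).
Decoding ihn: i−7=b, h−7=a, n−7=g.

bag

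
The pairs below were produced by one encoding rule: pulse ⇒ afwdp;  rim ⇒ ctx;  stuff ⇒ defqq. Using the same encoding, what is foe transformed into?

Compare letters: p→a is +11, u→f is +11, l→w is +11 — a constant shift. Each letter is shifted forward by 11 in the alphabet (a Caesar shift of +11).
For foe: f+11=q, o+11=z, e+11=p.

qzp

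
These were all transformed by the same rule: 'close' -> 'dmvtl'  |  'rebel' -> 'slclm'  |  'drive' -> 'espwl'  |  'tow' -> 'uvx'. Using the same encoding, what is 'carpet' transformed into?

dhsqlu

The shift depends on letter class: consonant c→d is +1, but vowel o→v is +7. The rule splits by letter class: vowels +7, consonants +1.
For carpet: c(cons)+1=d, a(vowel)+7=h, r(cons)+1=s, p(cons)+1=q, e(vowel)+7=l, t(cons)+1=u.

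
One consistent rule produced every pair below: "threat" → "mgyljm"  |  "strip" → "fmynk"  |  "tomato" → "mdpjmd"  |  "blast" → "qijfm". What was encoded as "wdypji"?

normal

t(19)→m(12) and h(7)→g(6) fit y≡7x+9 (mod 26); the inverse of 7 mod 26 is 15. This is an affine cipher: with a=0,…,z=25, each position x becomes (7x+9) mod 26.
Undoing it on wdypji: w(22)→15·(22−9)≡13=n; d(3)→15·(3−9)≡14=o; y(24)→15·(24−9)≡17=r; p(15)→15·(15−9)≡12=m; j(9)→15·(9−9)≡0=a; i(8)→15·(8−9)≡11=l (all mod 26).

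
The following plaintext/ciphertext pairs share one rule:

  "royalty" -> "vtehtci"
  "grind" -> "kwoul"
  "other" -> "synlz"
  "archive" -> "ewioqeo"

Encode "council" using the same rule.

gtaukrv

In royalty: r→v is +4, o→t is +5, y→e is +6, a→h is +7 — the shift increases by 1 each position. Each letter shifts forward by (position + 4), i.e. 4, 5, 6, … — the shift grows by one for each successive letter.
On council: c+4=g, o+5=t, u+6=a, n+7=u, c+8=k, i+9=r, l+10=v.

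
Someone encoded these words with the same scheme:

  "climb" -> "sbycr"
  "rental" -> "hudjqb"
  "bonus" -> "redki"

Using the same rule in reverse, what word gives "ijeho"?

Each letter is shifted forward by 16 in the alphabet (a Caesar shift of +16).
Undoing it on ijeho: i−16=s, j−16=t, e−16=o, h−16=r, o−16=y.

story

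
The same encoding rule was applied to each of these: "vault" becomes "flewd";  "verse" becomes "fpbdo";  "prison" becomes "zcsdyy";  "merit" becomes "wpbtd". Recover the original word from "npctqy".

design

Shifts by position in vault: pos 0: v→f (+10), pos 1: a→l (+11), pos 2: u→e (+10), pos 3: l→w (+11) — repeating every 2. A repeating key of period 2 is used — shifts +10, +11 over and over.
Undoing it on npctqy: n−10=d, p−11=e, c−10=s, t−11=i, q−10=g, y−11=n.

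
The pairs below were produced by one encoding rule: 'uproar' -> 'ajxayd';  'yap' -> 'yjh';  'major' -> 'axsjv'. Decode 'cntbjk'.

The output letters match the input read backwards, each shifted +9: uproar reversed is raorpu. Two steps: reverse the string, then apply a Caesar shift of +9.
Undoing it on cntbjk: shift back: c−9=t, n−9=e, t−9=k, b−9=s, j−9=a, k−9=b → teksab; then reverse → basket.

basket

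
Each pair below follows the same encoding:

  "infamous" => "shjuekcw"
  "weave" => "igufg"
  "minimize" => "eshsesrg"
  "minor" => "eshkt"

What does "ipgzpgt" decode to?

whether

i(8)→s(18) and n(13)→h(7) fit y≡3x+20 (mod 26); the inverse of 3 mod 26 is 9. Treating letters as 0–25, the rule is x ↦ 3x + 20 (mod 26).
Reversing it on ipgzpgt: i(8)→9·(8−20)≡22=w; p(15)→9·(15−20)≡7=h; g(6)→9·(6−20)≡4=e; z(25)→9·(25−20)≡19=t; p(15)→9·(15−20)≡7=h; g(6)→9·(6−20)≡4=e; t(19)→9·(19−20)≡17=r (all mod 26).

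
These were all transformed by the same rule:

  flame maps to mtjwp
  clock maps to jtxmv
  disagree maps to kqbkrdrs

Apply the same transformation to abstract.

hjbdcmph

In flame: f→m is +7, l→t is +8, a→j is +9, m→w is +10 — the shift increases by 1 each position. Letter i (0-indexed) is shifted by i+7, so successive shifts are 7, 8, 9, ….
On abstract: a+7=h, b+8=j, s+9=b, t+10=d, r+11=c, a+12=m, c+13=p, t+14=h.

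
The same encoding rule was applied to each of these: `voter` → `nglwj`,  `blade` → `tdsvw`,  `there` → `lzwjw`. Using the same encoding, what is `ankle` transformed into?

Compare letters: v→n is +18, o→g is +18, t→l is +18 — a constant shift. It's a constant shift of +18 (ROT18).
Applying it to ankle: a+18=s, n+18=f, k+18=c, l+18=d, e+18=w.

sfcdw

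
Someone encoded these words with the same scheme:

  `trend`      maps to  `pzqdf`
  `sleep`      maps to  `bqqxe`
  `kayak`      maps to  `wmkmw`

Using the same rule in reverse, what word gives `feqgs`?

Read the word backwards and shift each letter +12.
Reversing it on feqgs: shift back: f−12=t, e−12=s, q−12=e, g−12=u, s−12=g → tseug; then reverse → guest.

guest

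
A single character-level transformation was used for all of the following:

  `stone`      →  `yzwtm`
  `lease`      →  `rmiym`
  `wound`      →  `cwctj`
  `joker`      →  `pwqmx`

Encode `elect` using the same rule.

Vowels shift forward by 8 and consonants shift forward by 6.
On elect: e(vowel)+8=m, l(cons)+6=r, e(vowel)+8=m, c(cons)+6=i, t(cons)+6=z.

mrmiz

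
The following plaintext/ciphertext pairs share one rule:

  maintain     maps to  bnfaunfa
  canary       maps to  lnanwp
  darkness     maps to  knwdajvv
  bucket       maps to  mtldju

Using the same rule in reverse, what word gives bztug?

mouth

m(12)→b(1) and a(0)→n(13) fit y≡25x+13 (mod 26); the inverse of 25 mod 26 is 25. This is an affine cipher: with a=0,…,z=25, each position x becomes (25x+13) mod 26.
Undoing it on bztug: b(1)→25·(1−13)≡12=m; z(25)→25·(25−13)≡14=o; t(19)→25·(19−13)≡20=u; u(20)→25·(20−13)≡19=t; g(6)→25·(6−13)≡7=h (all mod 26).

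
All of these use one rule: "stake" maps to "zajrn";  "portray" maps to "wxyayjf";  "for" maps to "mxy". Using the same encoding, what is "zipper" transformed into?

grwwny

Two shifts are in play — +9 for a/e/i/o/u, +7 for every other letter.
On zipper: z(cons)+7=g, i(vowel)+9=r, p(cons)+7=w, p(cons)+7=w, e(vowel)+9=n, r(cons)+7=y.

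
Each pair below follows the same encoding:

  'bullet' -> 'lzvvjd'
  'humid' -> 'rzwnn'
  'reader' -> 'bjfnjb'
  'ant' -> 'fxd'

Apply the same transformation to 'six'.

The shift depends on letter class: consonant b→l is +10, but vowel u→z is +5. Vowels shift forward by 5 and consonants shift forward by 10.
For six: s(cons)+10=c, i(vowel)+5=n, x(cons)+10=h.

cnh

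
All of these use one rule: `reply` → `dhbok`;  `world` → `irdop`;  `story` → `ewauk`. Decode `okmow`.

Shifts by position in reply: pos 0: r→d (+12), pos 1: e→h (+3), pos 2: p→b (+12), pos 3: l→o (+3) — repeating every 2. It's a Vigenère-style cipher with numeric key [12,3]: position i shifts by key[i mod 2].
Undoing it on okmow: o−12=c, k−3=h, m−12=a, o−3=l, w−12=k.

chalk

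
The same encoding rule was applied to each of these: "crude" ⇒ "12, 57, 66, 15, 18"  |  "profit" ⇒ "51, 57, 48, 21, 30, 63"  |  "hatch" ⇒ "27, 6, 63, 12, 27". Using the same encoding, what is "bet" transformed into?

9, 18, 63

The formula is n = 3×(alphabet index, a=1) + 3.
For bet: b=2→9, e=5→18, t=20→63.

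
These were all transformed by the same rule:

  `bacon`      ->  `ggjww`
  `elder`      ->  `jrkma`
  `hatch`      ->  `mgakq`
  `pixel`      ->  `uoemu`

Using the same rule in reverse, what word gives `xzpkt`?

In bacon: b→g is +5, a→g is +6, c→j is +7, o→w is +8 — the shift increases by 1 each position. The shift increases by 1 at each position, starting from +5: 5, 6, 7, ….
Undoing it on xzpkt: x−5=s, z−6=t, p−7=i, k−8=c, t−9=k.

stick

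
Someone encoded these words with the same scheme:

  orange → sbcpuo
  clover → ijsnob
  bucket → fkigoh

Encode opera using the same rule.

svobc

o(14)→s(18) and r(17)→b(1) fit y≡3x+2 (mod 26); the inverse of 3 mod 26 is 9. Treating letters as 0–25, the rule is x ↦ 3x + 2 (mod 26).
On opera: o(14)→3·14+2≡18=s; p(15)→3·15+2≡21=v; e(4)→3·4+2≡14=o; r(17)→3·17+2≡1=b; a(0)→3·0+2≡2=c (all mod 26).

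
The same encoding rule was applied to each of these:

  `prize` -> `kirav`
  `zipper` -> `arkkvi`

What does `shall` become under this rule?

Each pair mirrors across the alphabet (p↔k, r↔i, i↔r): positions sum to 25. Letters are reflected about the middle of the alphabet (position → 25−position): Atbash.
On shall: s↔h, h↔s, a↔z, l↔o, l↔o.

hszoo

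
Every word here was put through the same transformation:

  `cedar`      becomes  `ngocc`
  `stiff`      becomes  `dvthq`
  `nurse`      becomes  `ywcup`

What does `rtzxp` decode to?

grove

It's a Vigenère-style cipher with numeric key [11,2]: position i shifts by key[i mod 2].
Decoding rtzxp: r−11=g, t−2=r, z−11=o, x−2=v, p−11=e.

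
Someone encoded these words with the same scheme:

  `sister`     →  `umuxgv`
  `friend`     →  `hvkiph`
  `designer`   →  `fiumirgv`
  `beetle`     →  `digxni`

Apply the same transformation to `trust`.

vvwwv

Shifts by position in sister: pos 0: s→u (+2), pos 1: i→m (+4), pos 2: s→u (+2), pos 3: t→x (+4) — repeating every 2. The shifts repeat in a cycle of length 2: positions 0,1,… shift by +2, +4, then the pattern repeats.
On trust: t+2=v, r+4=v, u+2=w, s+4=w, t+2=v.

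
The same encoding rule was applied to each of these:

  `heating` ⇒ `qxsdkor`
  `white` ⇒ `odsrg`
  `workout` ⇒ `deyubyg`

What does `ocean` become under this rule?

The output letters match the input read backwards, each shifted +10: heating reversed is gnitaeh. Read the word backwards and shift each letter +10.
For ocean: reverse → naeco; then shift: n+10=x, a+10=k, e+10=o, c+10=m, o+10=y.

xkomy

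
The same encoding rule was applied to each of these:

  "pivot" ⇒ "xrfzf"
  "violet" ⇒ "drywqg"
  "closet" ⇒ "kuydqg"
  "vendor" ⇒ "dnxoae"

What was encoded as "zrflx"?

Each letter shifts forward by (position + 8), i.e. 8, 9, 10, … — the shift grows by one for each successive letter.
Decoding zrflx: z−8=r, r−9=i, f−10=v, l−11=a, x−12=l.

rival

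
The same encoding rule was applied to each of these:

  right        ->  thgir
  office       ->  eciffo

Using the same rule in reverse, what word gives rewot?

tower

The output letters match the input read backwards: right reversed is thgir. The word is simply reversed.
Undoing it on rewot: then reverse → tower.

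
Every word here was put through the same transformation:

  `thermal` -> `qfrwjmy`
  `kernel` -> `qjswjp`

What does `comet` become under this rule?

yjrth

The output letters match the input read backwards, each shifted +5: thermal reversed is lamreht. Two steps: reverse the string, then apply a Caesar shift of +5.
On comet: reverse → temoc; then shift: t+5=y, e+5=j, m+5=r, o+5=t, c+5=h.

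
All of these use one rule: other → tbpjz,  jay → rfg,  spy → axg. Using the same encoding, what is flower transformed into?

nttejz

Vowels shift forward by 5 and consonants shift forward by 8.
For flower: f(cons)+8=n, l(cons)+8=t, o(vowel)+5=t, w(cons)+8=e, e(vowel)+5=j, r(cons)+8=z.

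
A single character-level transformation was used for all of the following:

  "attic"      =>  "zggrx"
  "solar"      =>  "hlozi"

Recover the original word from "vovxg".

Each pair mirrors across the alphabet (a↔z, t↔g, t↔g): positions sum to 25. Each letter is replaced by its mirror in the alphabet: a↔z, b↔y, c↔x, and so on (the Atbash cipher).
Decoding vovxg: v↔e, o↔l, v↔e, x↔c, g↔t.

elect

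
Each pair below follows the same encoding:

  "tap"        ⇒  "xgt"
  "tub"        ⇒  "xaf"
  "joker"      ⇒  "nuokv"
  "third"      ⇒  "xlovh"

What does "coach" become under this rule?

guggl

The shift depends on letter class: consonant t→x is +4, but vowel a→g is +6. The rule splits by letter class: vowels +6, consonants +4.
Applying it to coach: c(cons)+4=g, o(vowel)+6=u, a(vowel)+6=g, c(cons)+4=g, h(cons)+4=l.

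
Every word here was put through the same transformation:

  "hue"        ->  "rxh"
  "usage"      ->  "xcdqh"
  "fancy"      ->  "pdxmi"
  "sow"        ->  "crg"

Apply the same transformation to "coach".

mrdmr

The rule splits by letter class: vowels +3, consonants +10.
Applying it to coach: c(cons)+10=m, o(vowel)+3=r, a(vowel)+3=d, c(cons)+10=m, h(cons)+10=r.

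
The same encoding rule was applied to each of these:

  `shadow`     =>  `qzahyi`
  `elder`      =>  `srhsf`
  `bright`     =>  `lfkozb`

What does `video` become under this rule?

s(18)→q(16) and h(7)→z(25) fit y≡11x+0 (mod 26); the inverse of 11 mod 26 is 19. Each letter's alphabet position (a=0..z=25) is mapped through 11·x+0 mod 26 — an affine cipher.
For video: v(21)→11·21+0≡23=x; i(8)→11·8+0≡10=k; d(3)→11·3+0≡7=h; e(4)→11·4+0≡18=s; o(14)→11·14+0≡24=y (all mod 26).

xkhsy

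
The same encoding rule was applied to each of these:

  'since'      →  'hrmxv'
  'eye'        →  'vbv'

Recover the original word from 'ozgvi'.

later

Each pair mirrors across the alphabet (s↔h, i↔r, n↔m): positions sum to 25. This is the alphabet-reversal cipher (Atbash): a becomes z, b becomes y, etc.
Reversing it on ozgvi: o↔l, z↔a, g↔t, v↔e, i↔r.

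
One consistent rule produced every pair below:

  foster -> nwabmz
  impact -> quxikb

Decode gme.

yew

Compare letters: f→n is +8, o→w is +8, s→a is +8 — a constant shift. Every letter moves 8 places later in the alphabet, wrapping around z→a.
Decoding gme: g−8=y, m−8=e, e−8=w.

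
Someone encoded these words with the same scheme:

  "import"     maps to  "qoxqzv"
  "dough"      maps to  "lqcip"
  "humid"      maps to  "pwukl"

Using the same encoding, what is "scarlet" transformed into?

Shifts by position in import: pos 0: i→q (+8), pos 1: m→o (+2), pos 2: p→x (+8), pos 3: o→q (+2) — repeating every 2. It's a Vigenère-style cipher with numeric key [8,2]: position i shifts by key[i mod 2].
For scarlet: s+8=a, c+2=e, a+8=i, r+2=t, l+8=t, e+2=g, t+8=b.

aeittgb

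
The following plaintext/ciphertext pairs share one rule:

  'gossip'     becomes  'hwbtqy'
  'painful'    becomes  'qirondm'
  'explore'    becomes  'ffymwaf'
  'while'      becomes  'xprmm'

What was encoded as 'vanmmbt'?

Shifts by position in gossip: pos 0: g→h (+1), pos 1: o→w (+8), pos 2: s→b (+9), pos 3: s→t (+1), pos 4: i→q (+8), pos 5: p→y (+9) — repeating every 3. The shifts repeat in a cycle of length 3: positions 0,1,… shift by +1, +8, +9, then the pattern repeats.
Decoding vanmmbt: v−1=u, a−8=s, n−9=e, m−1=l, m−8=e, b−9=s, t−1=s.

useless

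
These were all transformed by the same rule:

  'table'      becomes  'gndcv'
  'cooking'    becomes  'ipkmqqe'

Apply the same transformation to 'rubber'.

tgddwt

The output letters match the input read backwards, each shifted +2: table reversed is elbat. The word is reversed, then every letter is shifted forward by 2.
On rubber: reverse → rebbur; then shift: r+2=t, e+2=g, b+2=d, b+2=d, u+2=w, r+2=t.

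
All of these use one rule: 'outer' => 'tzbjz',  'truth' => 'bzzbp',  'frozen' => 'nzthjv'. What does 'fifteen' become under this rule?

nnnbjjv

Vowels shift forward by 5 and consonants shift forward by 8.
For fifteen: f(cons)+8=n, i(vowel)+5=n, f(cons)+8=n, t(cons)+8=b, e(vowel)+5=j, e(vowel)+5=j, n(cons)+8=v.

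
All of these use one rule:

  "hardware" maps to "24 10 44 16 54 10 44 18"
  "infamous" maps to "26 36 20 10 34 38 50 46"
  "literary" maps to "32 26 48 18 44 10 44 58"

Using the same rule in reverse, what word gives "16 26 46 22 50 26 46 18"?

h(#8)→24 and a(#1)→10: differences scale by 2, so n = 2·pos + 8. With a=1..z=26, the number is 2·pos + 8.
Decoding 16 26 46 22 50 26 46 18: 16→(16−8)÷2=4=d, 26→(26−8)÷2=9=i, 46→(46−8)÷2=19=s, 22→(22−8)÷2=7=g, 50→(50−8)÷2=21=u, 26→(26−8)÷2=9=i, 46→(46−8)÷2=19=s, 18→(18−8)÷2=5=e.

disguise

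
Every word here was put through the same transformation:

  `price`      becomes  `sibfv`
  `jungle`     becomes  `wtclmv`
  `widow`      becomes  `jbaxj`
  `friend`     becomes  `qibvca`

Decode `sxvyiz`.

This is an affine cipher: with a=0,…,z=25, each position x becomes (21x+15) mod 26.
Undoing it on sxvyiz: s(18)→5·(18−15)≡15=p; x(23)→5·(23−15)≡14=o; v(21)→5·(21−15)≡4=e; y(24)→5·(24−15)≡19=t; i(8)→5·(8−15)≡17=r; z(25)→5·(25−15)≡24=y (all mod 26).

poetry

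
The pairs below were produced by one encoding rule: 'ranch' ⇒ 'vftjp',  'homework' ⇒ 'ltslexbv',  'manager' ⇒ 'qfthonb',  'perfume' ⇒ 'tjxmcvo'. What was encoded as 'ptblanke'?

In ranch: r→v is +4, a→f is +5, n→t is +6, c→j is +7 — the shift increases by 1 each position. Each letter shifts forward by (position + 4), i.e. 4, 5, 6, … — the shift grows by one for each successive letter.
Decoding ptblanke: p−4=l, t−5=o, b−6=v, l−7=e, a−8=s, n−9=e, k−10=a, e−11=t.

loveseat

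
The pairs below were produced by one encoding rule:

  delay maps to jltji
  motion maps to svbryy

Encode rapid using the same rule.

In delay: d→j is +6, e→l is +7, l→t is +8, a→j is +9 — the shift increases by 1 each position. Each letter shifts forward by (position + 6), i.e. 6, 7, 8, … — the shift grows by one for each successive letter.
On rapid: r+6=x, a+7=h, p+8=x, i+9=r, d+10=n.

xhxrn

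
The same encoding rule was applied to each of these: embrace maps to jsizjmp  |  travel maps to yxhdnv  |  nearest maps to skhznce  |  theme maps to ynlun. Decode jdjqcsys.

exciting

In embrace: e→j is +5, m→s is +6, b→i is +7, r→z is +8 — the shift increases by 1 each position. Each letter shifts forward by (position + 5), i.e. 5, 6, 7, … — the shift grows by one for each successive letter.
Reversing it on jdjqcsys: j−5=e, d−6=x, j−7=c, q−8=i, c−9=t, s−10=i, y−11=n, s−12=g.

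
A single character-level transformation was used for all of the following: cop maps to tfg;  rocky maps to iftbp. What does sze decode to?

It's a constant shift of +17 (ROT17).
Undoing it on sze: s−17=b, z−17=i, e−17=n.

bin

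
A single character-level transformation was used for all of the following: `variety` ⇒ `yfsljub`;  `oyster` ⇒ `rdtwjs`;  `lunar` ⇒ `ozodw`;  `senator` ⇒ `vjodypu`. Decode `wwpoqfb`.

trolley

Shifts by position in variety: pos 0: v→y (+3), pos 1: a→f (+5), pos 2: r→s (+1), pos 3: i→l (+3), pos 4: e→j (+5), pos 5: t→u (+1) — repeating every 3. It's a Vigenère-style cipher with numeric key [3,5,1]: position i shifts by key[i mod 3].
Decoding wwpoqfb: w−3=t, w−5=r, p−1=o, o−3=l, q−5=l, f−1=e, b−3=y.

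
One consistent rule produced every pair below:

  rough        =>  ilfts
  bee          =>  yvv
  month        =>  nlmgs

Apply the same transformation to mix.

nrc

Letters are reflected about the middle of the alphabet (position → 25−position): Atbash.
On mix: m↔n, i↔r, x↔c.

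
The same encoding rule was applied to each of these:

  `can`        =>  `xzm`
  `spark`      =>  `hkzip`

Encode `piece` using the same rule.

This is the alphabet-reversal cipher (Atbash): a becomes z, b becomes y, etc.
For piece: p↔k, i↔r, e↔v, c↔x, e↔v.

krvxv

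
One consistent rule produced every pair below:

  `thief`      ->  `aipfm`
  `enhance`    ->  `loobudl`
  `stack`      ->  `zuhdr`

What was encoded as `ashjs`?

trail

Shifts by position in thief: pos 0: t→a (+7), pos 1: h→i (+1), pos 2: i→p (+7), pos 3: e→f (+1) — repeating every 2. It's a Vigenère-style cipher with numeric key [7,1]: position i shifts by key[i mod 2].
Reversing it on ashjs: a−7=t, s−1=r, h−7=a, j−1=i, s−7=l.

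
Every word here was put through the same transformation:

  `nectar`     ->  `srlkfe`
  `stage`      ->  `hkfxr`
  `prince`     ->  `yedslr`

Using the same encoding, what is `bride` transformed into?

n(13)→s(18) and e(4)→r(17) fit y≡3x+5 (mod 26); the inverse of 3 mod 26 is 9. Treating letters as 0–25, the rule is x ↦ 3x + 5 (mod 26).
On bride: b(1)→3·1+5≡8=i; r(17)→3·17+5≡4=e; i(8)→3·8+5≡3=d; d(3)→3·3+5≡14=o; e(4)→3·4+5≡17=r (all mod 26).

iedor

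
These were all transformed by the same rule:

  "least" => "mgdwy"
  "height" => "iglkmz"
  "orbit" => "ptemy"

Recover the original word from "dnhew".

In least: l→m is +1, e→g is +2, a→d is +3, s→w is +4 — the shift increases by 1 each position. Letter i (0-indexed) is shifted by i+1, so successive shifts are 1, 2, 3, ….
Decoding dnhew: d−1=c, n−2=l, h−3=e, e−4=a, w−5=r.

clear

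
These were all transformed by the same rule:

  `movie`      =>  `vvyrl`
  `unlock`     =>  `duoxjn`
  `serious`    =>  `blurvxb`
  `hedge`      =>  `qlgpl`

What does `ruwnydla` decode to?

Shifts by position in movie: pos 0: m→v (+9), pos 1: o→v (+7), pos 2: v→y (+3), pos 3: i→r (+9), pos 4: e→l (+7) — repeating every 3. A repeating key of period 3 is used — shifts +9, +7, +3 over and over.
Decoding ruwnydla: r−9=i, u−7=n, w−3=t, n−9=e, y−7=r, d−3=a, l−9=c, a−7=t.

interact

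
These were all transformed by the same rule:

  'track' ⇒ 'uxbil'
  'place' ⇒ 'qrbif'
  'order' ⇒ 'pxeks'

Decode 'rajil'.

The shifts repeat in a cycle of length 2: positions 0,1,… shift by +1, +6, then the pattern repeats.
Undoing it on rajil: r−1=q, a−6=u, j−1=i, i−6=c, l−1=k.

quick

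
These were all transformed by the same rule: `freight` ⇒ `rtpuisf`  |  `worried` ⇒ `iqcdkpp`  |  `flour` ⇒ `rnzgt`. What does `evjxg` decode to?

Shifts by position in freight: pos 0: f→r (+12), pos 1: r→t (+2), pos 2: e→p (+11), pos 3: i→u (+12), pos 4: g→i (+2), pos 5: h→s (+11) — repeating every 3. A repeating key of period 3 is used — shifts +12, +2, +11 over and over.
Decoding evjxg: e−12=s, v−2=t, j−11=y, x−12=l, g−2=e.

style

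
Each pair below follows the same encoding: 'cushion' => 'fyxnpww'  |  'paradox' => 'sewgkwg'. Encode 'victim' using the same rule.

ymhzpu

The shift increases by 1 at each position, starting from +3: 3, 4, 5, ….
For victim: v+3=y, i+4=m, c+5=h, t+6=z, i+7=p, m+8=u.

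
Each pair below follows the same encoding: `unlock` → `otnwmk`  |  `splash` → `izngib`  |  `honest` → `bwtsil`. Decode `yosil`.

guest

u(20)→o(14) and n(13)→t(19) fit y≡3x+6 (mod 26); the inverse of 3 mod 26 is 9. Treating letters as 0–25, the rule is x ↦ 3x + 6 (mod 26).
Reversing it on yosil: y(24)→9·(24−6)≡6=g; o(14)→9·(14−6)≡20=u; s(18)→9·(18−6)≡4=e; i(8)→9·(8−6)≡18=s; l(11)→9·(11−6)≡19=t (all mod 26).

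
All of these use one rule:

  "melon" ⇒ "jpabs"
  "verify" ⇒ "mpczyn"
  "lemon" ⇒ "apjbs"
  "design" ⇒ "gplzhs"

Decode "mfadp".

value

m(12)→j(9) and e(4)→p(15) fit y≡9x+5 (mod 26); the inverse of 9 mod 26 is 3. Treating letters as 0–25, the rule is x ↦ 9x + 5 (mod 26).
Decoding mfadp: m(12)→3·(12−5)≡21=v; f(5)→3·(5−5)≡0=a; a(0)→3·(0−5)≡11=l; d(3)→3·(3−5)≡20=u; p(15)→3·(15−5)≡4=e (all mod 26).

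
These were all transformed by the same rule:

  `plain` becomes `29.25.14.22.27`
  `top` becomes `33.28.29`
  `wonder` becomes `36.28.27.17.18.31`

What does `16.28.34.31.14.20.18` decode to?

Letters become their 1-based position plus 13 (so a→14, b→15, …).
Reversing it on 16.28.34.31.14.20.18: 16→(16−13)÷1=3=c, 28→(28−13)÷1=15=o, 34→(34−13)÷1=21=u, 31→(31−13)÷1=18=r, 14→(14−13)÷1=1=a, 20→(20−13)÷1=7=g, 18→(18−13)÷1=5=e.

courage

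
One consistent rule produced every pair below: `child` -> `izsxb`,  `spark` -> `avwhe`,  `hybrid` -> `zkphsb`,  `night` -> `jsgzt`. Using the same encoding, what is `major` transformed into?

qwlch

c(2)→i(8) and h(7)→z(25) fit y≡19x+22 (mod 26); the inverse of 19 mod 26 is 11. This is an affine cipher: with a=0,…,z=25, each position x becomes (19x+22) mod 26.
Applying it to major: m(12)→19·12+22≡16=q; a(0)→19·0+22≡22=w; j(9)→19·9+22≡11=l; o(14)→19·14+22≡2=c; r(17)→19·17+22≡7=h (all mod 26).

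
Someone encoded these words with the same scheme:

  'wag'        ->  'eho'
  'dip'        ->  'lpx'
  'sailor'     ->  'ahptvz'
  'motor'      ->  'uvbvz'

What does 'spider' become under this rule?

axpllz

The rule splits by letter class: vowels +7, consonants +8.
For spider: s(cons)+8=a, p(cons)+8=x, i(vowel)+7=p, d(cons)+8=l, e(vowel)+7=l, r(cons)+8=z.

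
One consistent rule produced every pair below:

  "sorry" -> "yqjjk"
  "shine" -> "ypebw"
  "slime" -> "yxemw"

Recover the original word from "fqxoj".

This is an affine cipher: with a=0,…,z=25, each position x becomes (15x+14) mod 26.
Reversing it on fqxoj: f(5)→7·(5−14)≡15=p; q(16)→7·(16−14)≡14=o; x(23)→7·(23−14)≡11=l; o(14)→7·(14−14)≡0=a; j(9)→7·(9−14)≡17=r (all mod 26).

polar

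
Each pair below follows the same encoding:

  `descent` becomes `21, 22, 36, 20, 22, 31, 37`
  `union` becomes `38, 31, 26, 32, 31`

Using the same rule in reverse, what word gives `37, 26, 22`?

d is letter #4 and maps to 21: an offset of 17. Letters become their 1-based position plus 17 (so a→18, b→19, …).
Decoding 37, 26, 22: 37→(37−17)÷1=20=t, 26→(26−17)÷1=9=i, 22→(22−17)÷1=5=e.

tie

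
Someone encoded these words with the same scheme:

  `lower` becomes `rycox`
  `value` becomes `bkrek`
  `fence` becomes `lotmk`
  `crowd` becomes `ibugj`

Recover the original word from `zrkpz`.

Shifts by position in lower: pos 0: l→r (+6), pos 1: o→y (+10), pos 2: w→c (+6), pos 3: e→o (+10) — repeating every 2. A repeating key of period 2 is used — shifts +6, +10 over and over.
Decoding zrkpz: z−6=t, r−10=h, k−6=e, p−10=f, z−6=t.

theft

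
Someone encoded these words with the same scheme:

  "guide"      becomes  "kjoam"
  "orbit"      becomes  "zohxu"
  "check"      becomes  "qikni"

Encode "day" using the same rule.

The output letters match the input read backwards, each shifted +6: guide reversed is ediug. The word is reversed, then every letter is shifted forward by 6.
For day: reverse → yad; then shift: y+6=e, a+6=g, d+6=j.

egj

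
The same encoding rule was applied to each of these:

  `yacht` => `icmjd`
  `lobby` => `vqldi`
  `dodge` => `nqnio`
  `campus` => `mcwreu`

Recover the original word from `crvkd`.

Shifts by position in yacht: pos 0: y→i (+10), pos 1: a→c (+2), pos 2: c→m (+10), pos 3: h→j (+2) — repeating every 2. A repeating key of period 2 is used — shifts +10, +2 over and over.
Undoing it on crvkd: c−10=s, r−2=p, v−10=l, k−2=i, d−10=t.

split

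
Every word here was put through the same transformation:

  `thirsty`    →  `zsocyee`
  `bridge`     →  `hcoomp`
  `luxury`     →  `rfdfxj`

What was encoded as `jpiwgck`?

Shifts by position in thirsty: pos 0: t→z (+6), pos 1: h→s (+11), pos 2: i→o (+6), pos 3: r→c (+11) — repeating every 2. The shifts repeat in a cycle of length 2: positions 0,1,… shift by +6, +11, then the pattern repeats.
Reversing it on jpiwgck: j−6=d, p−11=e, i−6=c, w−11=l, g−6=a, c−11=r, k−6=e.

declare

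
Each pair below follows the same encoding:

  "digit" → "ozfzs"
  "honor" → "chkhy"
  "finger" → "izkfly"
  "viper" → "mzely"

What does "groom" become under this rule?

fyhhn

This is an affine cipher: with a=0,…,z=25, each position x becomes (23x+23) mod 26.
Applying it to groom: g(6)→23·6+23≡5=f; r(17)→23·17+23≡24=y; o(14)→23·14+23≡7=h; o(14)→23·14+23≡7=h; m(12)→23·12+23≡13=n (all mod 26).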